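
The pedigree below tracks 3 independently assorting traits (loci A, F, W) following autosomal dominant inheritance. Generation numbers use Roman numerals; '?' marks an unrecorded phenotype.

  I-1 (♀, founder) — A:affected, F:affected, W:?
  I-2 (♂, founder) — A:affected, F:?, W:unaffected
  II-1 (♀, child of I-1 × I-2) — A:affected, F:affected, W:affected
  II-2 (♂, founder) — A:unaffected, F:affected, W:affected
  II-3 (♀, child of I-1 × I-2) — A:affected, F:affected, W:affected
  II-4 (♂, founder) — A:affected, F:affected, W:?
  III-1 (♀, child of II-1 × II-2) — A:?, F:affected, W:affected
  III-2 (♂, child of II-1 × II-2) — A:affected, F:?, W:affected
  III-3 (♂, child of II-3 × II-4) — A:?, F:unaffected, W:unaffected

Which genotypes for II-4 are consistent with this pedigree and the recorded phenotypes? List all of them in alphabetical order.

II-4 ∈ {AA Ff Ww, AA Ff ww, Aa Ff Ww, Aa Ff ww}

A/I-1 aff ·: Aa|AA
A/I-2 aff ·: Aa|AA
A/II-1 aff I-1×I-2: Aa|AA
A/II-2 un ·: aa
A/II-3 aff I-1×I-2: Aa|AA
A/II-4 aff ·: Aa|AA
A/III-1 ? II-1×II-2: aa|Aa
A/III-2 aff II-1×II-2: Aa
A/III-3 ? II-3×II-4: aa|Aa|AA
⇒ A over [I-1,I-2,II-1,II-2,II-3,II-4,III-1,III-2,III-3]: 75 consistent
F/I-1 aff ·: Ff|FF
F/I-2 ? ·: ff|Ff|FF
F/II-1 aff I-1×I-2: Ff|FF
F/II-2 aff ·: Ff|FF
F/II-3 aff I-1×I-2: Ff
F/II-4 aff ·: Ff
F/III-1 aff II-1×II-2: Ff|FF
F/III-2 ? II-1×II-2: ff|Ff|FF
F/III-3 un II-3×II-4: ff
⇒ F over [I-1,I-2,II-1,II-2,II-3,II-4,III-1,III-2,III-3]: 65 consistent
W/I-1 ? ·: Ww|WW
W/I-2 un ·: ww
W/II-1 aff I-1×I-2: Ww
W/II-2 aff ·: Ww|WW
W/II-3 aff I-1×I-2: Ww
W/II-4 ? ·: ww|Ww
W/III-1 aff II-1×II-2: Ww|WW
W/III-2 aff II-1×II-2: Ww|WW
W/III-3 un II-3×II-4: ww
⇒ W over [I-1,I-2,II-1,II-2,II-3,II-4,III-1,III-2,III-3]: 32 consistent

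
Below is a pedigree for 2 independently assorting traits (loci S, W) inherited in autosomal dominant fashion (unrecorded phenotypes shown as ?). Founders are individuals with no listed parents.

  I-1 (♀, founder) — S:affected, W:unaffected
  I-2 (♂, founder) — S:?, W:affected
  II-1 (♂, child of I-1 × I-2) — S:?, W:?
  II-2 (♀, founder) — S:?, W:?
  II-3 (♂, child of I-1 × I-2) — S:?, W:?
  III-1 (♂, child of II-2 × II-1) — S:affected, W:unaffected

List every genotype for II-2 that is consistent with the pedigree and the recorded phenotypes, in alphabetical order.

S/I-1 aff ·: Ss|SS
S/I-2 ? ·: ss|Ss|SS
S/II-1 ? I-1×I-2: ss|Ss|SS
S/II-2 ? ·: ss|Ss|SS
S/II-3 ? I-1×I-2: ss|Ss|SS
S/III-1 aff II-2×II-1: Ss|SS
⇒ S over [I-1,I-2,II-1,II-2,II-3,III-1]: 92 consistent
W/I-1 un ·: ww
W/I-2 aff ·: Ww|WW
W/II-1 ? I-1×I-2: ww|Ww
W/II-2 ? ·: ww|Ww
W/II-3 ? I-1×I-2: ww|Ww
W/III-1 un II-2×II-1: ww
⇒ W over [I-1,I-2,II-1,II-2,II-3,III-1]: 10 consistent

II-2 ∈ {SS Ww, SS ww, Ss Ww, Ss ww, ss Ww, ss ww}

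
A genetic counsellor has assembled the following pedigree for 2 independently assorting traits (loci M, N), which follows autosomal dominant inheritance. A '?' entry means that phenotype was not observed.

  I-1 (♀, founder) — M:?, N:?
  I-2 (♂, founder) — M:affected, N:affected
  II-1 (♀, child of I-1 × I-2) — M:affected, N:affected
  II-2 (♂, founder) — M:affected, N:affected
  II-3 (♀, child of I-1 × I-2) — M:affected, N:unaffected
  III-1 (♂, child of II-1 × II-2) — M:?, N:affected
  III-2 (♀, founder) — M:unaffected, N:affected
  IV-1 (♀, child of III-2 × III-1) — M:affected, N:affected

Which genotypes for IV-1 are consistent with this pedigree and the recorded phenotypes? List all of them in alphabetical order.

M/I-1 ? ·: mm|Mm|MM
M/I-2 aff ·: Mm|MM
M/II-1 aff I-1×I-2: Mm|MM
M/II-2 aff ·: Mm|MM
M/II-3 aff I-1×I-2: Mm|MM
M/III-1 ? II-1×II-2: Mm|MM
M/III-2 un ·: mm
M/IV-1 aff III-2×III-1: Mm
⇒ M over [I-1,I-2,II-1,II-2,II-3,III-1,III-2,IV-1]: 53 consistent
N/I-1 ? ·: nn|Nn
N/I-2 aff ·: Nn
N/II-1 aff I-1×I-2: Nn|NN
N/II-2 aff ·: Nn|NN
N/II-3 un I-1×I-2: nn
N/III-1 aff II-1×II-2: Nn|NN
N/III-2 aff ·: Nn|NN
N/IV-1 aff III-2×III-1: Nn|NN
⇒ N over [I-1,I-2,II-1,II-2,II-3,III-1,III-2,IV-1]: 38 consistent

IV-1 ∈ {Mm NN, Mm Nn}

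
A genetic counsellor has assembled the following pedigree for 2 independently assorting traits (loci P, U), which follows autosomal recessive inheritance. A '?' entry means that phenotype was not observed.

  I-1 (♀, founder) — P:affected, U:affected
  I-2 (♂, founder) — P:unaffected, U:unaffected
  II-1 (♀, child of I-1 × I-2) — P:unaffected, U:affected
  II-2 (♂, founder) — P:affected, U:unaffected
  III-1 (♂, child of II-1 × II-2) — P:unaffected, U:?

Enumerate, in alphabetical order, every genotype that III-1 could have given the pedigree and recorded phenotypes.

P/I-1 aff ·: pp
P/I-2 un ·: PP|Pp
P/II-1 un I-1×I-2: Pp
P/II-2 aff ·: pp
P/III-1 un II-1×II-2: Pp
⇒ P over [I-1,I-2,II-1,II-2,III-1]: 2 consistent
U/I-1 aff ·: uu
U/I-2 un ·: Uu
U/II-1 aff I-1×I-2: uu
U/II-2 un ·: UU|Uu
U/III-1 ? II-1×II-2: Uu|uu
⇒ U over [I-1,I-2,II-1,II-2,III-1]: 3 consistent

III-1 ∈ {Pp Uu, Pp uu}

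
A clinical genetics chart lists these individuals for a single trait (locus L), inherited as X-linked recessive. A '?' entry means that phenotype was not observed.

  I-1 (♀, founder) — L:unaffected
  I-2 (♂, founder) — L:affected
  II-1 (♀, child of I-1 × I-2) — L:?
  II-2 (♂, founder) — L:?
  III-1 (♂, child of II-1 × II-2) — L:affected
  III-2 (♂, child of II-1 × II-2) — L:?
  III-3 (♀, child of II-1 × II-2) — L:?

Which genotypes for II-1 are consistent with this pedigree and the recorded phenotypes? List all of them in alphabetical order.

II-1 ∈ {X^LX^l, X^lX^l}

L/I-1 un ·: X^LX^L|X^LX^l
L/I-2 aff ·: X^lY
L/II-1 ? I-1×I-2: X^LX^l|X^lX^l
L/II-2 ? ·: X^LY|X^lY
L/III-1 aff II-1×II-2: X^lY
L/III-2 ? II-1×II-2: X^LY|X^lY
L/III-3 ? II-1×II-2: X^LX^L|X^LX^l|X^lX^l
⇒ L over [I-1,I-2,II-1,II-2,III-1,III-2,III-3]: 18 consistent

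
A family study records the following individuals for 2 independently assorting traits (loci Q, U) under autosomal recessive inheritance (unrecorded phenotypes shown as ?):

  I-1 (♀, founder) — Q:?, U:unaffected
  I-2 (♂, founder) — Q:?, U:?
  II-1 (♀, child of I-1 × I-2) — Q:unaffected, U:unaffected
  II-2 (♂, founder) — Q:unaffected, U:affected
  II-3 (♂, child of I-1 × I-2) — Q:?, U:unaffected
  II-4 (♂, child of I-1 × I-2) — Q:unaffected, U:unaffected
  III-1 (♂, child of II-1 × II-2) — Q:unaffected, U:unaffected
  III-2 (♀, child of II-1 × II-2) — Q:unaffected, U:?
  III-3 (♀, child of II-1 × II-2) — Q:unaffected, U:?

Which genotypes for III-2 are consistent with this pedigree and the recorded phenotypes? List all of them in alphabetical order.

Q/I-1 ? ·: QQ|Qq|qq
Q/I-2 ? ·: QQ|Qq|qq
Q/II-1 un I-1×I-2: QQ|Qq
Q/II-2 un ·: QQ|Qq
Q/II-3 ? I-1×I-2: QQ|Qq|qq
Q/II-4 un I-1×I-2: QQ|Qq
Q/III-1 un II-1×II-2: QQ|Qq
Q/III-2 un II-1×II-2: QQ|Qq
Q/III-3 un II-1×II-2: QQ|Qq
⇒ Q over [I-1,I-2,II-1,II-2,II-3,II-4,III-1,III-2,III-3]: 455 consistent
U/I-1 un ·: UU|Uu
U/I-2 ? ·: UU|Uu|uu
U/II-1 un I-1×I-2: UU|Uu
U/II-2 aff ·: uu
U/II-3 un I-1×I-2: UU|Uu
U/II-4 un I-1×I-2: UU|Uu
U/III-1 un II-1×II-2: Uu
U/III-2 ? II-1×II-2: Uu|uu
U/III-3 ? II-1×II-2: Uu|uu
⇒ U over [I-1,I-2,II-1,II-2,II-3,II-4,III-1,III-2,III-3]: 69 consistent

III-2 ∈ {QQ Uu, QQ uu, Qq Uu, Qq uu}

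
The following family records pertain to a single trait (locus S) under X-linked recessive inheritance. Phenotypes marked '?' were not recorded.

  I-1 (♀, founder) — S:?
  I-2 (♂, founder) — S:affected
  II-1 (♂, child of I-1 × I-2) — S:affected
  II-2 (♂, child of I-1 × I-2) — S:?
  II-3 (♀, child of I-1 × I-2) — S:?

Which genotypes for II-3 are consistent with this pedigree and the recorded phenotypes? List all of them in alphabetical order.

S/I-1 ? ·: X^SX^s|X^sX^s
S/I-2 aff ·: X^sY
S/II-1 aff I-1×I-2: X^sY
S/II-2 ? I-1×I-2: X^SY|X^sY
S/II-3 ? I-1×I-2: X^SX^s|X^sX^s
⇒ S over [I-1,I-2,II-1,II-2,II-3]: 5 consistent

II-3 ∈ {X^SX^s, X^sX^s}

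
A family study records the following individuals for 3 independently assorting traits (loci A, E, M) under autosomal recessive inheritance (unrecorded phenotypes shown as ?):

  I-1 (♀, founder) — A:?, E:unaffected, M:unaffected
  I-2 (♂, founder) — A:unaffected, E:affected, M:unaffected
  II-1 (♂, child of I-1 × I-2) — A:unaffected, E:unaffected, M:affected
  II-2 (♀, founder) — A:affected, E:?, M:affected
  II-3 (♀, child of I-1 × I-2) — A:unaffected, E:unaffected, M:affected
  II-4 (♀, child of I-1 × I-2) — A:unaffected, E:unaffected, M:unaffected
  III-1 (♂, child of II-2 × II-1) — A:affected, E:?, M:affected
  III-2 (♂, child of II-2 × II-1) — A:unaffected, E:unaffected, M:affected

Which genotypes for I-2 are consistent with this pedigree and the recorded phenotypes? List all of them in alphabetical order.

A/I-1 ? ·: AA|Aa|aa
A/I-2 un ·: AA|Aa
A/II-1 un I-1×I-2: Aa
A/II-2 aff ·: aa
A/II-3 un I-1×I-2: AA|Aa
A/II-4 un I-1×I-2: AA|Aa
A/III-1 aff II-2×II-1: aa
A/III-2 un II-2×II-1: Aa
⇒ A over [I-1,I-2,II-1,II-2,II-3,II-4,III-1,III-2]: 14 consistent
E/I-1 un ·: EE|Ee
E/I-2 aff ·: ee
E/II-1 un I-1×I-2: Ee
E/II-2 ? ·: EE|Ee|ee
E/II-3 un I-1×I-2: Ee
E/II-4 un I-1×I-2: Ee
E/III-1 ? II-2×II-1: EE|Ee|ee
E/III-2 un II-2×II-1: EE|Ee
⇒ E over [I-1,I-2,II-1,II-2,II-3,II-4,III-1,III-2]: 24 consistent
M/I-1 un ·: Mm
M/I-2 un ·: Mm
M/II-1 aff I-1×I-2: mm
M/II-2 aff ·: mm
M/II-3 aff I-1×I-2: mm
M/II-4 un I-1×I-2: MM|Mm
M/III-1 aff II-2×II-1: mm
M/III-2 aff II-2×II-1: mm
⇒ M over [I-1,I-2,II-1,II-2,II-3,II-4,III-1,III-2]: 2 consistent

I-2 ∈ {AA ee Mm, Aa ee Mm}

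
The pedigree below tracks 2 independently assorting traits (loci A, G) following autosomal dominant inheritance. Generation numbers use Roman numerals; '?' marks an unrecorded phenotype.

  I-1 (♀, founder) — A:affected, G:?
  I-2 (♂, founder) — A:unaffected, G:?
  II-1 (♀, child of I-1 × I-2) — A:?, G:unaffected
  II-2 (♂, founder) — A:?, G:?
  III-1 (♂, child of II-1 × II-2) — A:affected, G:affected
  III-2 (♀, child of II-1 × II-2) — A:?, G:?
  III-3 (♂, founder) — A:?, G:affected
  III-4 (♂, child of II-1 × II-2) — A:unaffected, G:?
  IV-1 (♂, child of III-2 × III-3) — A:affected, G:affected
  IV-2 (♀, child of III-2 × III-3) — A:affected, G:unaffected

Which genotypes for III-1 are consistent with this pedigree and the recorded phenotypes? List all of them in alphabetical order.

III-1 ∈ {AA Gg, Aa Gg}

A/I-1 aff ·: Aa|AA
A/I-2 un ·: aa
A/II-1 ? I-1×I-2: aa|Aa
A/II-2 ? ·: aa|Aa
A/III-1 aff II-1×II-2: Aa|AA
A/III-2 ? II-1×II-2: aa|Aa|AA
A/III-3 ? ·: aa|Aa|AA
A/III-4 un II-1×II-2: aa
A/IV-1 aff III-2×III-3: Aa|AA
A/IV-2 aff III-2×III-3: Aa|AA
⇒ A over [I-1,I-2,II-1,II-2,III-1,III-2,III-3,III-4,IV-1,IV-2]: 101 consistent
G/I-1 ? ·: gg|Gg
G/I-2 ? ·: gg|Gg
G/II-1 un I-1×I-2: gg
G/II-2 ? ·: Gg|GG
G/III-1 aff II-1×II-2: Gg
G/III-2 ? II-1×II-2: gg|Gg
G/III-3 aff ·: Gg
G/III-4 ? II-1×II-2: gg|Gg
G/IV-1 aff III-2×III-3: Gg|GG
G/IV-2 un III-2×III-3: gg
⇒ G over [I-1,I-2,II-1,II-2,III-1,III-2,III-3,III-4,IV-1,IV-2]: 32 consistent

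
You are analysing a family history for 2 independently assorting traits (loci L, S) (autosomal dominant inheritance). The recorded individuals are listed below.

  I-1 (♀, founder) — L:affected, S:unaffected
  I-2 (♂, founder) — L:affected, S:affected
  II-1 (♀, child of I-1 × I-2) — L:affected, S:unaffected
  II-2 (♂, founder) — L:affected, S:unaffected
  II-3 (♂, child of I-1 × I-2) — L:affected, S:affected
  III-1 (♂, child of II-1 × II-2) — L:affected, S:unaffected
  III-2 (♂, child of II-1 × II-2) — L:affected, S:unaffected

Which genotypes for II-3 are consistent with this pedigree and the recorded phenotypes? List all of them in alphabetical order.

L/I-1 aff ·: Ll|LL
L/I-2 aff ·: Ll|LL
L/II-1 aff I-1×I-2: Ll|LL
L/II-2 aff ·: Ll|LL
L/II-3 aff I-1×I-2: Ll|LL
L/III-1 aff II-1×II-2: Ll|LL
L/III-2 aff II-1×II-2: Ll|LL
⇒ L over [I-1,I-2,II-1,II-2,II-3,III-1,III-2]: 83 consistent
S/I-1 un ·: ss
S/I-2 aff ·: Ss
S/II-1 un I-1×I-2: ss
S/II-2 un ·: ss
S/II-3 aff I-1×I-2: Ss
S/III-1 un II-1×II-2: ss
S/III-2 un II-1×II-2: ss
⇒ S over [I-1,I-2,II-1,II-2,II-3,III-1,III-2]: 1 consistent

II-3 ∈ {LL Ss, Ll Ss}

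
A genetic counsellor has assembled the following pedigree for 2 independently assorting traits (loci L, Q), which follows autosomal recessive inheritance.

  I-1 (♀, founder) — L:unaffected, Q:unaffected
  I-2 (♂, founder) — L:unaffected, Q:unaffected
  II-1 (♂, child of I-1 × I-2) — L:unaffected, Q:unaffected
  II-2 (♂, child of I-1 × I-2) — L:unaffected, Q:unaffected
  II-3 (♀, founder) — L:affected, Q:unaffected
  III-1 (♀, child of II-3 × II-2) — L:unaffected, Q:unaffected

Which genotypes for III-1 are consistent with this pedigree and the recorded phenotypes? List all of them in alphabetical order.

L/I-1 un ·: LL|Ll
L/I-2 un ·: LL|Ll
L/II-1 un I-1×I-2: LL|Ll
L/II-2 un I-1×I-2: LL|Ll
L/II-3 aff ·: ll
L/III-1 un II-3×II-2: Ll
⇒ L over [I-1,I-2,II-1,II-2,II-3,III-1]: 13 consistent
Q/I-1 un ·: QQ|Qq
Q/I-2 un ·: QQ|Qq
Q/II-1 un I-1×I-2: QQ|Qq
Q/II-2 un I-1×I-2: QQ|Qq
Q/II-3 un ·: QQ|Qq
Q/III-1 un II-3×II-2: QQ|Qq
⇒ Q over [I-1,I-2,II-1,II-2,II-3,III-1]: 45 consistent

III-1 ∈ {Ll QQ, Ll Qq}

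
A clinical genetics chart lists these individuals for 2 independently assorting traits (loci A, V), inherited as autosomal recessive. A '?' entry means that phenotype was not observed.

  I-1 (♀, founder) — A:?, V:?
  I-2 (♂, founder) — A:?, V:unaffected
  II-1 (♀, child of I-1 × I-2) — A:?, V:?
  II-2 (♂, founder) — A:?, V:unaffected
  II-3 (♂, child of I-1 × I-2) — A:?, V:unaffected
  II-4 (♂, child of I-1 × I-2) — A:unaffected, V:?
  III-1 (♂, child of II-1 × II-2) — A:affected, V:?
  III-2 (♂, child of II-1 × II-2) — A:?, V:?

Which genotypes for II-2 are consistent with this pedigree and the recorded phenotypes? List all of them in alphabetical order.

A/I-1 ? ·: AA|Aa|aa
A/I-2 ? ·: AA|Aa|aa
A/II-1 ? I-1×I-2: Aa|aa
A/II-2 ? ·: Aa|aa
A/II-3 ? I-1×I-2: AA|Aa|aa
A/II-4 un I-1×I-2: AA|Aa
A/III-1 aff II-1×II-2: aa
A/III-2 ? II-1×II-2: AA|Aa|aa
⇒ A over [I-1,I-2,II-1,II-2,II-3,II-4,III-1,III-2]: 130 consistent
V/I-1 ? ·: VV|Vv|vv
V/I-2 un ·: VV|Vv
V/II-1 ? I-1×I-2: VV|Vv|vv
V/II-2 un ·: VV|Vv
V/II-3 un I-1×I-2: VV|Vv
V/II-4 ? I-1×I-2: VV|Vv|vv
V/III-1 ? II-1×II-2: VV|Vv|vv
V/III-2 ? II-1×II-2: VV|Vv|vv
⇒ V over [I-1,I-2,II-1,II-2,II-3,II-4,III-1,III-2]: 336 consistent

II-2 ∈ {Aa VV, Aa Vv, aa VV, aa Vv}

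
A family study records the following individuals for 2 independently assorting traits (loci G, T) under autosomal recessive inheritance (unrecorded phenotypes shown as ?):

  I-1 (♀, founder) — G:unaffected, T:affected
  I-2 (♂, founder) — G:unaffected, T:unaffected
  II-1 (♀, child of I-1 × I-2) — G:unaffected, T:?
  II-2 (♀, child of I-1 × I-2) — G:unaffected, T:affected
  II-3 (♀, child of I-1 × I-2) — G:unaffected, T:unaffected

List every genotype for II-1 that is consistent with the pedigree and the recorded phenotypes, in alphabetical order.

II-1 ∈ {GG Tt, GG tt, Gg Tt, Gg tt}

G/I-1 un ·: GG|Gg
G/I-2 un ·: GG|Gg
G/II-1 un I-1×I-2: GG|Gg
G/II-2 un I-1×I-2: GG|Gg
G/II-3 un I-1×I-2: GG|Gg
⇒ G over [I-1,I-2,II-1,II-2,II-3]: 25 consistent
T/I-1 aff ·: tt
T/I-2 un ·: Tt
T/II-1 ? I-1×I-2: Tt|tt
T/II-2 aff I-1×I-2: tt
T/II-3 un I-1×I-2: Tt
⇒ T over [I-1,I-2,II-1,II-2,II-3]: 2 consistent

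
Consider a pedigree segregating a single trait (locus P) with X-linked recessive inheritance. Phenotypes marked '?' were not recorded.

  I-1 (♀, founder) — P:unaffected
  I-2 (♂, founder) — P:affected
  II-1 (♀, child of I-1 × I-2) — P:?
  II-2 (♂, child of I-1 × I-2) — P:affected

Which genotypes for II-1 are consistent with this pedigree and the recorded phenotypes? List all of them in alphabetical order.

II-1 ∈ {X^PX^p, X^pX^p}

P/I-1 un ·: X^PX^p
P/I-2 aff ·: X^pY
P/II-1 ? I-1×I-2: X^PX^p|X^pX^p
P/II-2 aff I-1×I-2: X^pY
⇒ P over [I-1,I-2,II-1,II-2]: 2 consistent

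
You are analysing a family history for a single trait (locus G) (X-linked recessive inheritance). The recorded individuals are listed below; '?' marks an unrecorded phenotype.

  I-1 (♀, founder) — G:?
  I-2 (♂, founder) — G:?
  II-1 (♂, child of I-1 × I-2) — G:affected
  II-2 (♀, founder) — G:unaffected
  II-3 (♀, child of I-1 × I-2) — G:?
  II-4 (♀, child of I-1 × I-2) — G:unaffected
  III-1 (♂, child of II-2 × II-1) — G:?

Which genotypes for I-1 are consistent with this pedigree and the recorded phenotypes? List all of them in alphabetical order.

I-1 ∈ {X^GX^g, X^gX^g}

G/I-1 ? ·: X^GX^g|X^gX^g
G/I-2 ? ·: X^GY|X^gY
G/II-1 aff I-1×I-2: X^gY
G/II-2 un ·: X^GX^G|X^GX^g
G/II-3 ? I-1×I-2: X^GX^G|X^GX^g|X^gX^g
G/II-4 un I-1×I-2: X^GX^G|X^GX^g
G/III-1 ? II-2×II-1: X^GY|X^gY
⇒ G over [I-1,I-2,II-1,II-2,II-3,II-4,III-1]: 21 consistent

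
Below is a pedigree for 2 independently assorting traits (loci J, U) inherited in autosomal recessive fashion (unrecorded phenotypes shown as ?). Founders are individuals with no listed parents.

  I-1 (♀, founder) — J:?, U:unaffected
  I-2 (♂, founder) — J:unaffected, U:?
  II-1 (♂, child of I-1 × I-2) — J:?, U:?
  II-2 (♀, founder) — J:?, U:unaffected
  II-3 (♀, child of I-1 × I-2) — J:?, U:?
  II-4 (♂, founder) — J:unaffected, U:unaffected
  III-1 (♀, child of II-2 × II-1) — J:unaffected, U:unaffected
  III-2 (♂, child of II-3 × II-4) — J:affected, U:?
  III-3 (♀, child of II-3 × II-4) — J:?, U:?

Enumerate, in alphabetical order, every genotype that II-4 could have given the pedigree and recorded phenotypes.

II-4 ∈ {Jj UU, Jj Uu}

J/I-1 ? ·: JJ|Jj|jj
J/I-2 un ·: JJ|Jj
J/II-1 ? I-1×I-2: JJ|Jj|jj
J/II-2 ? ·: JJ|Jj|jj
J/II-3 ? I-1×I-2: Jj|jj
J/II-4 un ·: Jj
J/III-1 un II-2×II-1: JJ|Jj
J/III-2 aff II-3×II-4: jj
J/III-3 ? II-3×II-4: JJ|Jj|jj
⇒ J over [I-1,I-2,II-1,II-2,II-3,II-4,III-1,III-2,III-3]: 159 consistent
U/I-1 un ·: UU|Uu
U/I-2 ? ·: UU|Uu|uu
U/II-1 ? I-1×I-2: UU|Uu|uu
U/II-2 un ·: UU|Uu
U/II-3 ? I-1×I-2: UU|Uu|uu
U/II-4 un ·: UU|Uu
U/III-1 un II-2×II-1: UU|Uu
U/III-2 ? II-3×II-4: UU|Uu|uu
U/III-3 ? II-3×II-4: UU|Uu|uu
⇒ U over [I-1,I-2,II-1,II-2,II-3,II-4,III-1,III-2,III-3]: 634 consistent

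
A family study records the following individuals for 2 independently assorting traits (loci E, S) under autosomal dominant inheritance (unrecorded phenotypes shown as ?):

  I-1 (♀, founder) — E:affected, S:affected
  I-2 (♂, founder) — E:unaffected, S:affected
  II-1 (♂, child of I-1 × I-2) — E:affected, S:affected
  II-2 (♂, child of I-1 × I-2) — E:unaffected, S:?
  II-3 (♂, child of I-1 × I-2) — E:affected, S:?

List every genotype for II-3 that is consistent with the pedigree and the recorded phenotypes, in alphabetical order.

II-3 ∈ {Ee SS, Ee Ss, Ee ss}

E/I-1 aff ·: Ee
E/I-2 un ·: ee
E/II-1 aff I-1×I-2: Ee
E/II-2 un I-1×I-2: ee
E/II-3 aff I-1×I-2: Ee
⇒ E over [I-1,I-2,II-1,II-2,II-3]: 1 consistent
S/I-1 aff ·: Ss|SS
S/I-2 aff ·: Ss|SS
S/II-1 aff I-1×I-2: Ss|SS
S/II-2 ? I-1×I-2: ss|Ss|SS
S/II-3 ? I-1×I-2: ss|Ss|SS
⇒ S over [I-1,I-2,II-1,II-2,II-3]: 35 consistent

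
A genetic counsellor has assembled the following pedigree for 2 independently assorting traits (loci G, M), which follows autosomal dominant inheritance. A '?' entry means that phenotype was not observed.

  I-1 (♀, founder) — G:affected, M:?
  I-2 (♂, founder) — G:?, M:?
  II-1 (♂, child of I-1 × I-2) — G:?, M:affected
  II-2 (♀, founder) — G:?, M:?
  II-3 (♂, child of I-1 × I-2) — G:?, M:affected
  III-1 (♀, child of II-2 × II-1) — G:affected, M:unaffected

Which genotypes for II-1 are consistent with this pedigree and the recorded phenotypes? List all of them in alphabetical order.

II-1 ∈ {GG Mm, Gg Mm, gg Mm}

G/I-1 aff ·: Gg|GG
G/I-2 ? ·: gg|Gg|GG
G/II-1 ? I-1×I-2: gg|Gg|GG
G/II-2 ? ·: gg|Gg|GG
G/II-3 ? I-1×I-2: gg|Gg|GG
G/III-1 aff II-2×II-1: Gg|GG
⇒ G over [I-1,I-2,II-1,II-2,II-3,III-1]: 92 consistent
M/I-1 ? ·: mm|Mm|MM
M/I-2 ? ·: mm|Mm|MM
M/II-1 aff I-1×I-2: Mm
M/II-2 ? ·: mm|Mm
M/II-3 aff I-1×I-2: Mm|MM
M/III-1 un II-2×II-1: mm
⇒ M over [I-1,I-2,II-1,II-2,II-3,III-1]: 20 consistent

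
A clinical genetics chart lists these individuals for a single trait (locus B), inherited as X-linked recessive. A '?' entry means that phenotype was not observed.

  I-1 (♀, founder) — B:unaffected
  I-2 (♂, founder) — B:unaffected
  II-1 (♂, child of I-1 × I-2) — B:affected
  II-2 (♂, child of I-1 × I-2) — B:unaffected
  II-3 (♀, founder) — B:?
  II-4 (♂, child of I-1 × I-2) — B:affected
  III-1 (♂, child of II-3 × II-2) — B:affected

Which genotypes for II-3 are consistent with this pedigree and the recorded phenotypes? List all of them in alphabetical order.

II-3 ∈ {X^BX^b, X^bX^b}

B/I-1 un ·: X^BX^b
B/I-2 un ·: X^BY
B/II-1 aff I-1×I-2: X^bY
B/II-2 un I-1×I-2: X^BY
B/II-3 ? ·: X^BX^b|X^bX^b
B/II-4 aff I-1×I-2: X^bY
B/III-1 aff II-3×II-2: X^bY
⇒ B over [I-1,I-2,II-1,II-2,II-3,II-4,III-1]: 2 consistent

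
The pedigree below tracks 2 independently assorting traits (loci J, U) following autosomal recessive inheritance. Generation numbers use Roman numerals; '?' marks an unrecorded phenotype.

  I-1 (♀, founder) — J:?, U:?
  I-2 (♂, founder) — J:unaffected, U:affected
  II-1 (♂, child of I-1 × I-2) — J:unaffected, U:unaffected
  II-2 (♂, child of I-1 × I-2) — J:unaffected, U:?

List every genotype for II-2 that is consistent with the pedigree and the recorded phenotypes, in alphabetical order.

II-2 ∈ {JJ Uu, JJ uu, Jj Uu, Jj uu}

J/I-1 ? ·: JJ|Jj|jj
J/I-2 un ·: JJ|Jj
J/II-1 un I-1×I-2: JJ|Jj
J/II-2 un I-1×I-2: JJ|Jj
⇒ J over [I-1,I-2,II-1,II-2]: 15 consistent
U/I-1 ? ·: UU|Uu
U/I-2 aff ·: uu
U/II-1 un I-1×I-2: Uu
U/II-2 ? I-1×I-2: Uu|uu
⇒ U over [I-1,I-2,II-1,II-2]: 3 consistent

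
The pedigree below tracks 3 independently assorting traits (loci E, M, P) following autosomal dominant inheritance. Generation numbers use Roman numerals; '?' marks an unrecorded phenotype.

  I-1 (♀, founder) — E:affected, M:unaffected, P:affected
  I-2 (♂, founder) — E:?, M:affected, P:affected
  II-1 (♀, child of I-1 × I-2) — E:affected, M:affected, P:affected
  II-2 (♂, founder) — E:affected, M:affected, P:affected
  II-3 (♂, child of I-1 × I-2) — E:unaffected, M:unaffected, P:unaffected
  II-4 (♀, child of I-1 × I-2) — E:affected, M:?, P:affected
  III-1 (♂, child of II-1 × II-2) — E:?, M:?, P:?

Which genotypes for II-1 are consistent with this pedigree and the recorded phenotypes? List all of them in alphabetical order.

II-1 ∈ {EE Mm PP, EE Mm Pp, Ee Mm PP, Ee Mm Pp}

E/I-1 aff ·: Ee
E/I-2 ? ·: ee|Ee
E/II-1 aff I-1×I-2: Ee|EE
E/II-2 aff ·: Ee|EE
E/II-3 un I-1×I-2: ee
E/II-4 aff I-1×I-2: Ee|EE
E/III-1 ? II-1×II-2: ee|Ee|EE
⇒ E over [I-1,I-2,II-1,II-2,II-3,II-4,III-1]: 21 consistent
M/I-1 un ·: mm
M/I-2 aff ·: Mm
M/II-1 aff I-1×I-2: Mm
M/II-2 aff ·: Mm|MM
M/II-3 un I-1×I-2: mm
M/II-4 ? I-1×I-2: mm|Mm
M/III-1 ? II-1×II-2: mm|Mm|MM
⇒ M over [I-1,I-2,II-1,II-2,II-3,II-4,III-1]: 10 consistent
P/I-1 aff ·: Pp
P/I-2 aff ·: Pp
P/II-1 aff I-1×I-2: Pp|PP
P/II-2 aff ·: Pp|PP
P/II-3 un I-1×I-2: pp
P/II-4 aff I-1×I-2: Pp|PP
P/III-1 ? II-1×II-2: pp|Pp|PP
⇒ P over [I-1,I-2,II-1,II-2,II-3,II-4,III-1]: 16 consistent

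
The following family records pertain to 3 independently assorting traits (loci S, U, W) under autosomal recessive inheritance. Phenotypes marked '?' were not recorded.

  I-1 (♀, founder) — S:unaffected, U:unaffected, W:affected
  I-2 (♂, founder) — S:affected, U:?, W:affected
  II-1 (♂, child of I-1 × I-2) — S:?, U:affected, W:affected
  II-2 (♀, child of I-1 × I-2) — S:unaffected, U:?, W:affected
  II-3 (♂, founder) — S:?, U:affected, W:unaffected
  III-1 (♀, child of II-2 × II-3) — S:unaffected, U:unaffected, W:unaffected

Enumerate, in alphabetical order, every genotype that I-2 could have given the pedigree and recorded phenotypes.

S/I-1 un ·: SS|Ss
S/I-2 aff ·: ss
S/II-1 ? I-1×I-2: Ss|ss
S/II-2 un I-1×I-2: Ss
S/II-3 ? ·: SS|Ss|ss
S/III-1 un II-2×II-3: SS|Ss
⇒ S over [I-1,I-2,II-1,II-2,II-3,III-1]: 15 consistent
U/I-1 un ·: Uu
U/I-2 ? ·: Uu|uu
U/II-1 aff I-1×I-2: uu
U/II-2 ? I-1×I-2: UU|Uu
U/II-3 aff ·: uu
U/III-1 un II-2×II-3: Uu
⇒ U over [I-1,I-2,II-1,II-2,II-3,III-1]: 3 consistent
W/I-1 aff ·: ww
W/I-2 aff ·: ww
W/II-1 aff I-1×I-2: ww
W/II-2 aff I-1×I-2: ww
W/II-3 un ·: WW|Ww
W/III-1 un II-2×II-3: Ww
⇒ W over [I-1,I-2,II-1,II-2,II-3,III-1]: 2 consistent

I-2 ∈ {ss Uu ww, ss uu ww}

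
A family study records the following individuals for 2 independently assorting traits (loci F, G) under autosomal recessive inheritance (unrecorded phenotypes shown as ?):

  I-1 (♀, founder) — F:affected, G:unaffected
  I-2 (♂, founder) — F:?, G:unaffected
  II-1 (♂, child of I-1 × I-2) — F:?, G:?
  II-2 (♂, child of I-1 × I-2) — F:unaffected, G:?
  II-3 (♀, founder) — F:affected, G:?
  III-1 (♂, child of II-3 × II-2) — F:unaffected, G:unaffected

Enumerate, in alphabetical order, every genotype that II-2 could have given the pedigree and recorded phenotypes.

II-2 ∈ {Ff GG, Ff Gg, Ff gg}

F/I-1 aff ·: ff
F/I-2 ? ·: FF|Ff
F/II-1 ? I-1×I-2: Ff|ff
F/II-2 un I-1×I-2: Ff
F/II-3 aff ·: ff
F/III-1 un II-3×II-2: Ff
⇒ F over [I-1,I-2,II-1,II-2,II-3,III-1]: 3 consistent
G/I-1 un ·: GG|Gg
G/I-2 un ·: GG|Gg
G/II-1 ? I-1×I-2: GG|Gg|gg
G/II-2 ? I-1×I-2: GG|Gg|gg
G/II-3 ? ·: GG|Gg|gg
G/III-1 un II-3×II-2: GG|Gg
⇒ G over [I-1,I-2,II-1,II-2,II-3,III-1]: 73 consistent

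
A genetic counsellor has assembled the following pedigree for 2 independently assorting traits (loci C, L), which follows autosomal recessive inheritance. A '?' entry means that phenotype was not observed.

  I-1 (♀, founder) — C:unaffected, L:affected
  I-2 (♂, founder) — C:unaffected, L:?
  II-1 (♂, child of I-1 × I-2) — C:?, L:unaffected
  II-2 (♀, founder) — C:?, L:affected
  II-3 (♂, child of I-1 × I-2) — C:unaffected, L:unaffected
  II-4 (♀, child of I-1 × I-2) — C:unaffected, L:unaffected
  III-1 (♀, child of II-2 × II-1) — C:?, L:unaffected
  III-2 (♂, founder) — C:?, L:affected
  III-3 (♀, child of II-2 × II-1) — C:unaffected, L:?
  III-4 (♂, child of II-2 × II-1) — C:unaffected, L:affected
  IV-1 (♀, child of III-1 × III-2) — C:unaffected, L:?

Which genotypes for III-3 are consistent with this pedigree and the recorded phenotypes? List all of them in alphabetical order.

C/I-1 un ·: CC|Cc
C/I-2 un ·: CC|Cc
C/II-1 ? I-1×I-2: CC|Cc|cc
C/II-2 ? ·: CC|Cc|cc
C/II-3 un I-1×I-2: CC|Cc
C/II-4 un I-1×I-2: CC|Cc
C/III-1 ? II-2×II-1: CC|Cc|cc
C/III-2 ? ·: CC|Cc|cc
C/III-3 un II-2×II-1: CC|Cc
C/III-4 un II-2×II-1: CC|Cc
C/IV-1 un III-1×III-2: CC|Cc
⇒ C over [I-1,I-2,II-1,II-2,II-3,II-4,III-1,III-2,III-3,III-4,IV-1]: 1677 consistent
L/I-1 aff ·: ll
L/I-2 ? ·: LL|Ll
L/II-1 un I-1×I-2: Ll
L/II-2 aff ·: ll
L/II-3 un I-1×I-2: Ll
L/II-4 un I-1×I-2: Ll
L/III-1 un II-2×II-1: Ll
L/III-2 aff ·: ll
L/III-3 ? II-2×II-1: Ll|ll
L/III-4 aff II-2×II-1: ll
L/IV-1 ? III-1×III-2: Ll|ll
⇒ L over [I-1,I-2,II-1,II-2,II-3,II-4,III-1,III-2,III-3,III-4,IV-1]: 8 consistent

III-3 ∈ {CC Ll, CC ll, Cc Ll, Cc ll}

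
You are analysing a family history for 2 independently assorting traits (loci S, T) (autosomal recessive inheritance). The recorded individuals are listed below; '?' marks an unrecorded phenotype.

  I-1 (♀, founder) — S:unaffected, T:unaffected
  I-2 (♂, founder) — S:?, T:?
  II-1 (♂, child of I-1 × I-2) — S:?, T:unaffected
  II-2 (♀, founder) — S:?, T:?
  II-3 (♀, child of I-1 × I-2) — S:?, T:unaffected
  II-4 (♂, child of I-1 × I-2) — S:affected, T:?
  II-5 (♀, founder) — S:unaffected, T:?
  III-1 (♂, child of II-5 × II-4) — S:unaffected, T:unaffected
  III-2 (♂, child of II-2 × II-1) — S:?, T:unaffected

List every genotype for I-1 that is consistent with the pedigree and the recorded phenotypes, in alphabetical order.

I-1 ∈ {Ss TT, Ss Tt}

S/I-1 un ·: Ss
S/I-2 ? ·: Ss|ss
S/II-1 ? I-1×I-2: SS|Ss|ss
S/II-2 ? ·: SS|Ss|ss
S/II-3 ? I-1×I-2: SS|Ss|ss
S/II-4 aff I-1×I-2: ss
S/II-5 un ·: SS|Ss
S/III-1 un II-5×II-4: Ss
S/III-2 ? II-2×II-1: SS|Ss|ss
⇒ S over [I-1,I-2,II-1,II-2,II-3,II-4,II-5,III-1,III-2]: 134 consistent
T/I-1 un ·: TT|Tt
T/I-2 ? ·: TT|Tt|tt
T/II-1 un I-1×I-2: TT|Tt
T/II-2 ? ·: TT|Tt|tt
T/II-3 un I-1×I-2: TT|Tt
T/II-4 ? I-1×I-2: TT|Tt|tt
T/II-5 ? ·: TT|Tt|tt
T/III-1 un II-5×II-4: TT|Tt
T/III-2 un II-2×II-1: TT|Tt
⇒ T over [I-1,I-2,II-1,II-2,II-3,II-4,II-5,III-1,III-2]: 598 consistent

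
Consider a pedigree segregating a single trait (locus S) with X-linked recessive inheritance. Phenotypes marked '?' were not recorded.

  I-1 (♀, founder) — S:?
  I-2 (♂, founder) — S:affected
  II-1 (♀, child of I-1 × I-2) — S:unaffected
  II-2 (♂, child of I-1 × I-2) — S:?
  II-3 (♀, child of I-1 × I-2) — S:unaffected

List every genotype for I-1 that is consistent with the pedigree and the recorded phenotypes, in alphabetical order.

S/I-1 ? ·: X^SX^S|X^SX^s
S/I-2 aff ·: X^sY
S/II-1 un I-1×I-2: X^SX^s
S/II-2 ? I-1×I-2: X^SY|X^sY
S/II-3 un I-1×I-2: X^SX^s
⇒ S over [I-1,I-2,II-1,II-2,II-3]: 3 consistent

I-1 ∈ {X^SX^S, X^SX^s}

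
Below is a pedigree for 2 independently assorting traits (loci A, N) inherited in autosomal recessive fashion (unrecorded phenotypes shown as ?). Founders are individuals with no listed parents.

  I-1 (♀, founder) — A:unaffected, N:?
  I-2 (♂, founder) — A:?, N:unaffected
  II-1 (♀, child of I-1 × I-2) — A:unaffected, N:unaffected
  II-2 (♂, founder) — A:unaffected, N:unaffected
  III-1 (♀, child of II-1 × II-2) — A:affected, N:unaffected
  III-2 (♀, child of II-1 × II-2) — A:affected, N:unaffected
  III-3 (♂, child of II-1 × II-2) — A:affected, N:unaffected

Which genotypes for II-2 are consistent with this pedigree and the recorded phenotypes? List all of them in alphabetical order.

II-2 ∈ {Aa NN, Aa Nn}

A/I-1 un ·: AA|Aa
A/I-2 ? ·: AA|Aa|aa
A/II-1 un I-1×I-2: Aa
A/II-2 un ·: Aa
A/III-1 aff II-1×II-2: aa
A/III-2 aff II-1×II-2: aa
A/III-3 aff II-1×II-2: aa
⇒ A over [I-1,I-2,II-1,II-2,III-1,III-2,III-3]: 5 consistent
N/I-1 ? ·: NN|Nn|nn
N/I-2 un ·: NN|Nn
N/II-1 un I-1×I-2: NN|Nn
N/II-2 un ·: NN|Nn
N/III-1 un II-1×II-2: NN|Nn
N/III-2 un II-1×II-2: NN|Nn
N/III-3 un II-1×II-2: NN|Nn
⇒ N over [I-1,I-2,II-1,II-2,III-1,III-2,III-3]: 116 consistent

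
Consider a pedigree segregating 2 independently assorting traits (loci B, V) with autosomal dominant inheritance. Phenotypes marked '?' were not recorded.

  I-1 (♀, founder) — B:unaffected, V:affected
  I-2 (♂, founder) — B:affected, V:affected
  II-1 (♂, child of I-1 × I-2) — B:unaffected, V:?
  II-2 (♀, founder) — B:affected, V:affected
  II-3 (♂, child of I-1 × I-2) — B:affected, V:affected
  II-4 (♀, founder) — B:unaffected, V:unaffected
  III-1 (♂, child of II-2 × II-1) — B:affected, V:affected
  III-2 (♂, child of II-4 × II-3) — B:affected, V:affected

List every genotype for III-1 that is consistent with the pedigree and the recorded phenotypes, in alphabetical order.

III-1 ∈ {Bb VV, Bb Vv}

B/I-1 un ·: bb
B/I-2 aff ·: Bb
B/II-1 un I-1×I-2: bb
B/II-2 aff ·: Bb|BB
B/II-3 aff I-1×I-2: Bb
B/II-4 un ·: bb
B/III-1 aff II-2×II-1: Bb
B/III-2 aff II-4×II-3: Bb
⇒ B over [I-1,I-2,II-1,II-2,II-3,II-4,III-1,III-2]: 2 consistent
V/I-1 aff ·: Vv|VV
V/I-2 aff ·: Vv|VV
V/II-1 ? I-1×I-2: vv|Vv|VV
V/II-2 aff ·: Vv|VV
V/II-3 aff I-1×I-2: Vv|VV
V/II-4 un ·: vv
V/III-1 aff II-2×II-1: Vv|VV
V/III-2 aff II-4×II-3: Vv
⇒ V over [I-1,I-2,II-1,II-2,II-3,II-4,III-1,III-2]: 49 consistent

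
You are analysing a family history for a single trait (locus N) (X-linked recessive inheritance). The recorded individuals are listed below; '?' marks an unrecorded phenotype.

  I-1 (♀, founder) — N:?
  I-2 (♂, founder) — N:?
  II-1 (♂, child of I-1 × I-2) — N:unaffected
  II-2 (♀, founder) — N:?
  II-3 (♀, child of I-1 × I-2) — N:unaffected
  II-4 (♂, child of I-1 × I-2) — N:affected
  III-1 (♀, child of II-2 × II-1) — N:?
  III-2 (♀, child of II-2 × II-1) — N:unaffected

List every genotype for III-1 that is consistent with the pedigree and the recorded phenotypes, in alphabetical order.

III-1 ∈ {X^NX^N, X^NX^n}

N/I-1 ? ·: X^NX^n
N/I-2 ? ·: X^NY|X^nY
N/II-1 un I-1×I-2: X^NY
N/II-2 ? ·: X^NX^N|X^NX^n|X^nX^n
N/II-3 un I-1×I-2: X^NX^N|X^NX^n
N/II-4 aff I-1×I-2: X^nY
N/III-1 ? II-2×II-1: X^NX^N|X^NX^n
N/III-2 un II-2×II-1: X^NX^N|X^NX^n
⇒ N over [I-1,I-2,II-1,II-2,II-3,II-4,III-1,III-2]: 18 consistent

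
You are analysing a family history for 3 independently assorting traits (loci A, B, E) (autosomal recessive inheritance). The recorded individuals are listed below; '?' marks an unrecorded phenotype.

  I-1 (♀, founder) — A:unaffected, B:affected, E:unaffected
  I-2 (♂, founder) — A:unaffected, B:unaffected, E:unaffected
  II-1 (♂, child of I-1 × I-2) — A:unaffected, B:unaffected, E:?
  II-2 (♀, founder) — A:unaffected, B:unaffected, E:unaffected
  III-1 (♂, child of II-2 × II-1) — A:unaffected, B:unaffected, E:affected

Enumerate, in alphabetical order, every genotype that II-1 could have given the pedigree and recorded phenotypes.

A/I-1 un ·: AA|Aa
A/I-2 un ·: AA|Aa
A/II-1 un I-1×I-2: AA|Aa
A/II-2 un ·: AA|Aa
A/III-1 un II-2×II-1: AA|Aa
⇒ A over [I-1,I-2,II-1,II-2,III-1]: 24 consistent
B/I-1 aff ·: bb
B/I-2 un ·: BB|Bb
B/II-1 un I-1×I-2: Bb
B/II-2 un ·: BB|Bb
B/III-1 un II-2×II-1: BB|Bb
⇒ B over [I-1,I-2,II-1,II-2,III-1]: 8 consistent
E/I-1 un ·: EE|Ee
E/I-2 un ·: EE|Ee
E/II-1 ? I-1×I-2: Ee|ee
E/II-2 un ·: Ee
E/III-1 aff II-2×II-1: ee
⇒ E over [I-1,I-2,II-1,II-2,III-1]: 4 consistent

II-1 ∈ {AA Bb Ee, AA Bb ee, Aa Bb Ee, Aa Bb ee}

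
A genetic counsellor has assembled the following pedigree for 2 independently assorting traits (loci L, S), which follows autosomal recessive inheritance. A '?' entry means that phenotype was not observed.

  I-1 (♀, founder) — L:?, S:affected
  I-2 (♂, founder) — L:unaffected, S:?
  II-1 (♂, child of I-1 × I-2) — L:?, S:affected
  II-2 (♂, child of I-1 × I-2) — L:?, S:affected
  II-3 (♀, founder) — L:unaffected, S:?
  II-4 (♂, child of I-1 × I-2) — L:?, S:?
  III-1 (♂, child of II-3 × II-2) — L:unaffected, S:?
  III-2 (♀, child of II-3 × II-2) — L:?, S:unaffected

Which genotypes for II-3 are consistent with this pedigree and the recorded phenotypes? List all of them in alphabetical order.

L/I-1 ? ·: LL|Ll|ll
L/I-2 un ·: LL|Ll
L/II-1 ? I-1×I-2: LL|Ll|ll
L/II-2 ? I-1×I-2: LL|Ll|ll
L/II-3 un ·: LL|Ll
L/II-4 ? I-1×I-2: LL|Ll|ll
L/III-1 un II-3×II-2: LL|Ll
L/III-2 ? II-3×II-2: LL|Ll|ll
⇒ L over [I-1,I-2,II-1,II-2,II-3,II-4,III-1,III-2]: 349 consistent
S/I-1 aff ·: ss
S/I-2 ? ·: Ss|ss
S/II-1 aff I-1×I-2: ss
S/II-2 aff I-1×I-2: ss
S/II-3 ? ·: SS|Ss
S/II-4 ? I-1×I-2: Ss|ss
S/III-1 ? II-3×II-2: Ss|ss
S/III-2 un II-3×II-2: Ss
⇒ S over [I-1,I-2,II-1,II-2,II-3,II-4,III-1,III-2]: 9 consistent

II-3 ∈ {LL SS, LL Ss, Ll SS, Ll Ss}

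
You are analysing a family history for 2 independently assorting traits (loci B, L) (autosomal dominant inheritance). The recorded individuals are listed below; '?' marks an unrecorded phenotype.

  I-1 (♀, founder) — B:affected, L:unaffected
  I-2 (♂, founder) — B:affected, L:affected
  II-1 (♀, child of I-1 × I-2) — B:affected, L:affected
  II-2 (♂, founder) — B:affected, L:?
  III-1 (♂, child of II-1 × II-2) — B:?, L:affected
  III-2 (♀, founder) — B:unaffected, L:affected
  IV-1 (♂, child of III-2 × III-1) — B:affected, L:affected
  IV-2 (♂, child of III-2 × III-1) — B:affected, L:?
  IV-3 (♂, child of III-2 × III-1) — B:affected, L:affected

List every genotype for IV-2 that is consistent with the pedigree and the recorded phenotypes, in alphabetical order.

B/I-1 aff ·: Bb|BB
B/I-2 aff ·: Bb|BB
B/II-1 aff I-1×I-2: Bb|BB
B/II-2 aff ·: Bb|BB
B/III-1 ? II-1×II-2: Bb|BB
B/III-2 un ·: bb
B/IV-1 aff III-2×III-1: Bb
B/IV-2 aff III-2×III-1: Bb
B/IV-3 aff III-2×III-1: Bb
⇒ B over [I-1,I-2,II-1,II-2,III-1,III-2,IV-1,IV-2,IV-3]: 24 consistent
L/I-1 un ·: ll
L/I-2 aff ·: Ll|LL
L/II-1 aff I-1×I-2: Ll
L/II-2 ? ·: ll|Ll|LL
L/III-1 aff II-1×II-2: Ll|LL
L/III-2 aff ·: Ll|LL
L/IV-1 aff III-2×III-1: Ll|LL
L/IV-2 ? III-2×III-1: ll|Ll|LL
L/IV-3 aff III-2×III-1: Ll|LL
⇒ L over [I-1,I-2,II-1,II-2,III-1,III-2,IV-1,IV-2,IV-3]: 156 consistent

IV-2 ∈ {Bb LL, Bb Ll, Bb ll}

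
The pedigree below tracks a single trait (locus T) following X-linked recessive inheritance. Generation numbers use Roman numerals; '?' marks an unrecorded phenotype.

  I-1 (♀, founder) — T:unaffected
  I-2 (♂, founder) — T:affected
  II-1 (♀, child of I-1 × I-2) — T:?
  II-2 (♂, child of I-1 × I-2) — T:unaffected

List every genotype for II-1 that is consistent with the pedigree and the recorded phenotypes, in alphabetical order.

T/I-1 un ·: X^TX^T|X^TX^t
T/I-2 aff ·: X^tY
T/II-1 ? I-1×I-2: X^TX^t|X^tX^t
T/II-2 un I-1×I-2: X^TY
⇒ T over [I-1,I-2,II-1,II-2]: 3 consistent

II-1 ∈ {X^TX^t, X^tX^t}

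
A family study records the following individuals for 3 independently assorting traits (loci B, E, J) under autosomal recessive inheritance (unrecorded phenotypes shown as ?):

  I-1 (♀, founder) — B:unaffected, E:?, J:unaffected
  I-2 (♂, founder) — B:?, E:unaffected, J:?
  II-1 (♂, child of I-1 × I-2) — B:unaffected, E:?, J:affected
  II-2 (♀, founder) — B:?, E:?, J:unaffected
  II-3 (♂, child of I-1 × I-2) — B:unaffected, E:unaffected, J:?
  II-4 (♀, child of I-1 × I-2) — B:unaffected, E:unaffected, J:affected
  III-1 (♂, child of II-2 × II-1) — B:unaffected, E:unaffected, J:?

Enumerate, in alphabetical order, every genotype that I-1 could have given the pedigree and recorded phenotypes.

I-1 ∈ {BB EE Jj, BB Ee Jj, BB ee Jj, Bb EE Jj, Bb Ee Jj, Bb ee Jj}

B/I-1 un ·: BB|Bb
B/I-2 ? ·: BB|Bb|bb
B/II-1 un I-1×I-2: BB|Bb
B/II-2 ? ·: BB|Bb|bb
B/II-3 un I-1×I-2: BB|Bb
B/II-4 un I-1×I-2: BB|Bb
B/III-1 un II-2×II-1: BB|Bb
⇒ B over [I-1,I-2,II-1,II-2,II-3,II-4,III-1]: 122 consistent
E/I-1 ? ·: EE|Ee|ee
E/I-2 un ·: EE|Ee
E/II-1 ? I-1×I-2: EE|Ee|ee
E/II-2 ? ·: EE|Ee|ee
E/II-3 un I-1×I-2: EE|Ee
E/II-4 un I-1×I-2: EE|Ee
E/III-1 un II-2×II-1: EE|Ee
⇒ E over [I-1,I-2,II-1,II-2,II-3,II-4,III-1]: 132 consistent
J/I-1 un ·: Jj
J/I-2 ? ·: Jj|jj
J/II-1 aff I-1×I-2: jj
J/II-2 un ·: JJ|Jj
J/II-3 ? I-1×I-2: JJ|Jj|jj
J/II-4 aff I-1×I-2: jj
J/III-1 ? II-2×II-1: Jj|jj
⇒ J over [I-1,I-2,II-1,II-2,II-3,II-4,III-1]: 15 consistent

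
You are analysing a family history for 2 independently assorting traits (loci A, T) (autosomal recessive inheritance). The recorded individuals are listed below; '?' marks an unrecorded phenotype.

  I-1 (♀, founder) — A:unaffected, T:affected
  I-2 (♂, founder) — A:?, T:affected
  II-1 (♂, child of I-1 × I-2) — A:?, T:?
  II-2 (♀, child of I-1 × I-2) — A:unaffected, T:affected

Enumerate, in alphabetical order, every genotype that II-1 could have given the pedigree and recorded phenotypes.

A/I-1 un ·: AA|Aa
A/I-2 ? ·: AA|Aa|aa
A/II-1 ? I-1×I-2: AA|Aa|aa
A/II-2 un I-1×I-2: AA|Aa
⇒ A over [I-1,I-2,II-1,II-2]: 18 consistent
T/I-1 aff ·: tt
T/I-2 aff ·: tt
T/II-1 ? I-1×I-2: tt
T/II-2 aff I-1×I-2: tt
⇒ T over [I-1,I-2,II-1,II-2]: 1 consistent

II-1 ∈ {AA tt, Aa tt, aa tt}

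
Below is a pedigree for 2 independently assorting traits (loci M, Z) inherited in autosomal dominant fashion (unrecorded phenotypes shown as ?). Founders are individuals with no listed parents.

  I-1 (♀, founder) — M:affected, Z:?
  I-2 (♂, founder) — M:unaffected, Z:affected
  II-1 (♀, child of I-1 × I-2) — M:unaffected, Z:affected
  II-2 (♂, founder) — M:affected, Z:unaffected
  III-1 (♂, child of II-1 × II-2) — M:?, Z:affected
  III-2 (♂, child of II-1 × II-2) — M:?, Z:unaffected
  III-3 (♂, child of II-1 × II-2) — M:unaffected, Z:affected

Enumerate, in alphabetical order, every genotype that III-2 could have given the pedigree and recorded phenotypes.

III-2 ∈ {Mm zz, mm zz}

M/I-1 aff ·: Mm
M/I-2 un ·: mm
M/II-1 un I-1×I-2: mm
M/II-2 aff ·: Mm
M/III-1 ? II-1×II-2: mm|Mm
M/III-2 ? II-1×II-2: mm|Mm
M/III-3 un II-1×II-2: mm
⇒ M over [I-1,I-2,II-1,II-2,III-1,III-2,III-3]: 4 consistent
Z/I-1 ? ·: zz|Zz|ZZ
Z/I-2 aff ·: Zz|ZZ
Z/II-1 aff I-1×I-2: Zz
Z/II-2 un ·: zz
Z/III-1 aff II-1×II-2: Zz
Z/III-2 un II-1×II-2: zz
Z/III-3 aff II-1×II-2: Zz
⇒ Z over [I-1,I-2,II-1,II-2,III-1,III-2,III-3]: 5 consistent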